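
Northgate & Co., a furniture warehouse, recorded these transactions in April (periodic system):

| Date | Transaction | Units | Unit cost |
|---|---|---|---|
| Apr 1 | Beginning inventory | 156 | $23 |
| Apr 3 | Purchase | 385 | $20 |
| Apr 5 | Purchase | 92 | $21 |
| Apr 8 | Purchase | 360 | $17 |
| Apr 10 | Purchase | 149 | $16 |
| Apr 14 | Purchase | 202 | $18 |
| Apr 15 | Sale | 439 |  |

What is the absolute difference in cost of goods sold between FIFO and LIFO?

FIFO COGS: 156 @ $23 + 283 @ $20 = $9,248
LIFO COGS: 202 @ $18 + 149 @ $16 + 88 @ $17 = $7,516
Difference = |$9,248 − $7,516| = $1,732

$1,732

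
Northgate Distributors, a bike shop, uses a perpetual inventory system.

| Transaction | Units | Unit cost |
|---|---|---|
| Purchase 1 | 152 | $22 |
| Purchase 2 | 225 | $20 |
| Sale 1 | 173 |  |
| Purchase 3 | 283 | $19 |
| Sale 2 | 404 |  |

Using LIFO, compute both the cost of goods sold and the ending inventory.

Sale 1 (173) [LIFO — newest first]: 173 @ $20 = $3,460
Sale 2 (404) [LIFO — newest first]: 283 @ $19 + 52 @ $20 + 69 @ $22 = $7,935
Total COGS = $3,460 + $7,935 = $11,395
Ending inventory: 83 @ $22 = $1,826
Check: goods available $13,221 = COGS $11,395 + ending $1,826

COGS = $11,395; ending inventory = $1,826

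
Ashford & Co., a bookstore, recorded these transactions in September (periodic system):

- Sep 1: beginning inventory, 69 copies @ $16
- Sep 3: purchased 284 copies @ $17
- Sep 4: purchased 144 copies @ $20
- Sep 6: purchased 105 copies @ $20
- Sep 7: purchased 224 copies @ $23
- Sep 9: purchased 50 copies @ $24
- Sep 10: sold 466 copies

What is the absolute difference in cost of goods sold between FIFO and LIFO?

FIFO COGS: 69 @ $16 + 284 @ $17 + 113 @ $20 = $8,192
LIFO COGS: 50 @ $24 + 224 @ $23 + 105 @ $20 + 87 @ $20 = $10,192
Difference = |$8,192 − $10,192| = $2,000

$2,000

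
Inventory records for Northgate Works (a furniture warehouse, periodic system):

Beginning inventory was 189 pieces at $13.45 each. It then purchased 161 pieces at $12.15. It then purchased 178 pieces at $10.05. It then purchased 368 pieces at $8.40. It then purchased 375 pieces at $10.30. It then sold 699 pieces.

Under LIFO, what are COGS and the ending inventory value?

COGS = $6,584.10; ending inventory = $6,656.70

Sale 1 (699) [LIFO — newest first]: 375 @ $10.30 + 324 @ $8.40 = $6,584.10
Ending inventory: 189 @ $13.45 + 161 @ $12.15 + 178 @ $10.05 + 44 @ $8.40 = $6,656.70
Check: goods available $13,240.80 = COGS $6,584.10 + ending $6,656.70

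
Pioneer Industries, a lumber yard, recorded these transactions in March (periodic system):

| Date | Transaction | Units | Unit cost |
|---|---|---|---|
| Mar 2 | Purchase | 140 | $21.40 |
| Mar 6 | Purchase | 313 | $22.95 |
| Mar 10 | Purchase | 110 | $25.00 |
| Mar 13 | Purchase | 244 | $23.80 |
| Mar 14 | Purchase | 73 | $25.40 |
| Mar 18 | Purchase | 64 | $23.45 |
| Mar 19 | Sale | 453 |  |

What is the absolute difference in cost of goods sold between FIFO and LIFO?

$782.85

FIFO COGS: 140 @ $21.40 + 313 @ $22.95 = $10,179.35
LIFO COGS: 64 @ $23.45 + 73 @ $25.40 + 244 @ $23.80 + 72 @ $25.00 = $10,962.20
Difference = |$10,179.35 − $10,962.20| = $782.85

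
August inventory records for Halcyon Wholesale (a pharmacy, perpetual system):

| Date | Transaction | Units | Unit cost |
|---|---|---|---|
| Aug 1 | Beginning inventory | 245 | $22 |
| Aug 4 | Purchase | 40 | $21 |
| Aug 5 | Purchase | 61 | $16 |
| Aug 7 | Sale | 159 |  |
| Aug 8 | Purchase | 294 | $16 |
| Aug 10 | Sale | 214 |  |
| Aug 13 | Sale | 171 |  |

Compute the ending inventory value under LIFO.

Aug 7, 159 sold [LIFO — newest first]: 61 @ $16 + 40 @ $21 + 58 @ $22 = $3,092
Aug 10, 214 sold [LIFO — newest first]: 214 @ $16 = $3,424
Aug 13, 171 sold [LIFO — newest first]: 80 @ $16 + 91 @ $22 = $3,282
Total COGS = $3,092 + $3,424 + $3,282 = $9,798
Ending inventory: 96 @ $22 = $2,112

Ending inventory = $2,112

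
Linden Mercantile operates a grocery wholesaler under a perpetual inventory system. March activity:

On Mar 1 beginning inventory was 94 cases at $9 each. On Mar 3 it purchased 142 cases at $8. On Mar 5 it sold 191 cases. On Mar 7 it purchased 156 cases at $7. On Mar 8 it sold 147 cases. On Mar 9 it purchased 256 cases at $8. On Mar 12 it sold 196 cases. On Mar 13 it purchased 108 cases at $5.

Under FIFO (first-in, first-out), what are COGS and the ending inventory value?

COGS = $4,210; ending inventory = $1,452

Mar 5, 191 sold [FIFO — oldest first]: 94 @ $9 + 97 @ $8 = $1,622
Mar 8, 147 sold [FIFO — oldest first]: 45 @ $8 + 102 @ $7 = $1,074
Mar 12, 196 sold [FIFO — oldest first]: 54 @ $7 + 142 @ $8 = $1,514
Total COGS = $1,622 + $1,074 + $1,514 = $4,210
Ending inventory: 114 @ $8 + 108 @ $5 = $1,452
Check: goods available $5,662 = COGS $4,210 + ending $1,452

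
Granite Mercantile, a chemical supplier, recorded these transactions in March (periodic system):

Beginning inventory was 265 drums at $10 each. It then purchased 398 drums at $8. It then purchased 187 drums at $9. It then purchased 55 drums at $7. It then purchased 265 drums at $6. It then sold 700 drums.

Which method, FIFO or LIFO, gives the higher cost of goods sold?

FIFO

FIFO COGS: 265 @ $10 + 398 @ $8 + 37 @ $9 = $6,167
LIFO COGS: 265 @ $6 + 55 @ $7 + 187 @ $9 + 193 @ $8 = $5,202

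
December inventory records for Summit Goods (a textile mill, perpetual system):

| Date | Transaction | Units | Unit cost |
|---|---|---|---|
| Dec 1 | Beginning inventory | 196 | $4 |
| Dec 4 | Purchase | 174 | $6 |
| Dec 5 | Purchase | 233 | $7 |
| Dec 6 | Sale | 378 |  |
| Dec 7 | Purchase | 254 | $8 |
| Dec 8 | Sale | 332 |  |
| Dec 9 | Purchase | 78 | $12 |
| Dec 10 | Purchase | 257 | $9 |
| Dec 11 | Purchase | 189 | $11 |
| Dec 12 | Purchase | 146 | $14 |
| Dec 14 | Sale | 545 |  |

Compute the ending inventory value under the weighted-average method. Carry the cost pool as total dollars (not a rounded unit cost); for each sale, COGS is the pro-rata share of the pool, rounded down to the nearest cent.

Ending inventory = $2,793.81

After Dec 1: 196 on hand, pool $784.00 (≈ $4.0000 each)
After Dec 4: 370 on hand, pool $1,828.00 (≈ $4.9405 each)
After Dec 5: 603 on hand, pool $3,459.00 (≈ $5.7363 each)
Dec 6, sell 378: 378/603 × $3,459.00 → $2,168.32
After Dec 7: 479 on hand, pool $3,322.68 (≈ $6.9367 each)
Dec 8, sell 332: 332/479 × $3,322.68 → $2,302.98
After Dec 9: 225 on hand, pool $1,955.70 (≈ $8.6920 each)
After Dec 10: 482 on hand, pool $4,268.70 (≈ $8.8562 each)
After Dec 11: 671 on hand, pool $6,347.70 (≈ $9.4601 each)
After Dec 12: 817 on hand, pool $8,391.70 (≈ $10.2714 each)
Dec 14, sell 545: 545/817 × $8,391.70 → $5,597.89
Total COGS = $2,168.32 + $2,302.98 + $5,597.89 = $10,069.19
Ending inventory (cost pool remaining) = $2,793.81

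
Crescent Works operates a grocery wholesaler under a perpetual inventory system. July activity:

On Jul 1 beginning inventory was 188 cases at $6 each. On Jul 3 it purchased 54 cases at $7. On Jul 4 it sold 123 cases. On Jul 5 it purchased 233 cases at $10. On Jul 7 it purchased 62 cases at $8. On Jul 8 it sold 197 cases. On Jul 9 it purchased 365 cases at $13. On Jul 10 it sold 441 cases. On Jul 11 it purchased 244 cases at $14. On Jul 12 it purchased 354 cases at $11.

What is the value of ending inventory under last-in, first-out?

Ending inventory = $8,244

Jul 4, 123 sold [LIFO — newest first]: 54 @ $7 + 69 @ $6 = $792
Jul 8, 197 sold [LIFO — newest first]: 62 @ $8 + 135 @ $10 = $1,846
Jul 10, 441 sold [LIFO — newest first]: 365 @ $13 + 76 @ $10 = $5,505
Total COGS = $792 + $1,846 + $5,505 = $8,143
Ending inventory: 119 @ $6 + 22 @ $10 + 244 @ $14 + 354 @ $11 = $8,244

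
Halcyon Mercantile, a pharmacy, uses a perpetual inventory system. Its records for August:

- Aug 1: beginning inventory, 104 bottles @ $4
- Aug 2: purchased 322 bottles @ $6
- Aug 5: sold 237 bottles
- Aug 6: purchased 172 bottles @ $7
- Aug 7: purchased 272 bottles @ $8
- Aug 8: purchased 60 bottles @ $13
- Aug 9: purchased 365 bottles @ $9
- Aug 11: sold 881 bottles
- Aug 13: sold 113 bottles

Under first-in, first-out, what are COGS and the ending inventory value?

Aug 5, 237 sold [FIFO — oldest first]: 104 @ $4 + 133 @ $6 = $1,214
Aug 11, 881 sold [FIFO — oldest first]: 189 @ $6 + 172 @ $7 + 272 @ $8 + 60 @ $13 + 188 @ $9 = $6,986
Aug 13, 113 sold [FIFO — oldest first]: 113 @ $9 = $1,017
Total COGS = $1,214 + $6,986 + $1,017 = $9,217
Ending inventory: 64 @ $9 = $576
Check: goods available $9,793 = COGS $9,217 + ending $576

COGS = $9,217; ending inventory = $576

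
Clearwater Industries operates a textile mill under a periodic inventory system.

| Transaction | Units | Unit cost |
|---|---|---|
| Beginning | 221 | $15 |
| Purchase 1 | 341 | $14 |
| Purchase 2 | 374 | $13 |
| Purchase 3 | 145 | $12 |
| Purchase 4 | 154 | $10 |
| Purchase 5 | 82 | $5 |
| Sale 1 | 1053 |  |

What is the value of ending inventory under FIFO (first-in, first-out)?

Ending inventory = $2,286

Sale 1 (1053) [FIFO — oldest first]: 221 @ $15 + 341 @ $14 + 374 @ $13 + 117 @ $12 = $14,355
Ending inventory: 28 @ $12 + 154 @ $10 + 82 @ $5 = $2,286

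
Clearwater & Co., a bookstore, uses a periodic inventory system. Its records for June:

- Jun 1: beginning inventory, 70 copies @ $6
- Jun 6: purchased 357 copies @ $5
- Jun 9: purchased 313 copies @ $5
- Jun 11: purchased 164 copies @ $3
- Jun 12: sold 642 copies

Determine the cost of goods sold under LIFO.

COGS = $2,882

Jun 12, 642 sold [LIFO — newest first]: 164 @ $3 + 313 @ $5 + 165 @ $5 = $2,882
Ending inventory: 70 @ $6 + 192 @ $5 = $1,380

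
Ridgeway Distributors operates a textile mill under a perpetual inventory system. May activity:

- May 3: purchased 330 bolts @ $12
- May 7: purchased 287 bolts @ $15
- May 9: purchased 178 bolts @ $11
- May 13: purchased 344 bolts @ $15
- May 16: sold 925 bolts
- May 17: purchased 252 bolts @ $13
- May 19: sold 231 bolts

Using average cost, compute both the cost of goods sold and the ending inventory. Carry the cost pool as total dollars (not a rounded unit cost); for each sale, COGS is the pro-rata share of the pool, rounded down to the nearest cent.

COGS = $15,549.42; ending inventory = $3,109.58

After May 3: 330 on hand, pool $3,960.00 (≈ $12.0000 each)
After May 7: 617 on hand, pool $8,265.00 (≈ $13.3955 each)
After May 9: 795 on hand, pool $10,223.00 (≈ $12.8591 each)
After May 13: 1139 on hand, pool $15,383.00 (≈ $13.5057 each)
May 16, sell 925: 925/1139 × $15,383.00 → $12,492.77
After May 17: 466 on hand, pool $6,166.23 (≈ $13.2323 each)
May 19, sell 231: 231/466 × $6,166.23 → $3,056.65
Total COGS = $12,492.77 + $3,056.65 = $15,549.42
Ending inventory (cost pool remaining) = $3,109.58
Check: goods available $18,659.00 = COGS $15,549.42 + ending $3,109.58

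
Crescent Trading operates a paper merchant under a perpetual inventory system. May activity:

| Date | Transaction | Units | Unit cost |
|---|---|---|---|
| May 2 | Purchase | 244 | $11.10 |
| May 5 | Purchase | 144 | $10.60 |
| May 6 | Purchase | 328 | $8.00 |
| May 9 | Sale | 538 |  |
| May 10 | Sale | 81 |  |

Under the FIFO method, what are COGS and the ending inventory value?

May 9, 538 sold [FIFO — oldest first]: 244 @ $11.10 + 144 @ $10.60 + 150 @ $8.00 = $5,434.80
May 10, 81 sold [FIFO — oldest first]: 81 @ $8.00 = $648.00
Total COGS = $5,434.80 + $648.00 = $6,082.80
Ending inventory: 97 @ $8.00 = $776.00

COGS = $6,082.80; ending inventory = $776.00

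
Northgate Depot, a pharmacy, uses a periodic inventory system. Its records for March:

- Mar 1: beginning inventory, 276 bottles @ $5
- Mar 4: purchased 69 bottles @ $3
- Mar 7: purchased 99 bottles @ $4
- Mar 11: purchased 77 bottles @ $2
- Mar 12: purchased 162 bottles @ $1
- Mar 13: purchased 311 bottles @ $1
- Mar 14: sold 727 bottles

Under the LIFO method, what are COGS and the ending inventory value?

COGS = $1,275; ending inventory = $1,335

Mar 14, 727 sold [LIFO — newest first]: 311 @ $1 + 162 @ $1 + 77 @ $2 + 99 @ $4 + 69 @ $3 + 9 @ $5 = $1,275
Ending inventory: 267 @ $5 = $1,335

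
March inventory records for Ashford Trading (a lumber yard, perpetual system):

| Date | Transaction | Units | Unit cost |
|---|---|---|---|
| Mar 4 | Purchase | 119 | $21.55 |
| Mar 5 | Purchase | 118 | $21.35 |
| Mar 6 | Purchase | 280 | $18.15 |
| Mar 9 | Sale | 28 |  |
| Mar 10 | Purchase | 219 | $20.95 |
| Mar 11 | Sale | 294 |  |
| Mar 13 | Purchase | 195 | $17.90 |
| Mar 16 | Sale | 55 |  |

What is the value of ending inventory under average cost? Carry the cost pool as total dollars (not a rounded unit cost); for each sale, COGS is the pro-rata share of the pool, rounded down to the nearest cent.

After Mar 4: 119 on hand, pool $2,564.45 (≈ $21.5500 each)
After Mar 5: 237 on hand, pool $5,083.75 (≈ $21.4504 each)
After Mar 6: 517 on hand, pool $10,165.75 (≈ $19.6630 each)
Mar 9, sell 28: 28/517 × $10,165.75 → $550.56
After Mar 10: 708 on hand, pool $14,203.24 (≈ $20.0611 each)
Mar 11, sell 294: 294/708 × $14,203.24 → $5,897.95
After Mar 13: 609 on hand, pool $11,795.79 (≈ $19.3691 each)
Mar 16, sell 55: 55/609 × $11,795.79 → $1,065.30
Total COGS = $550.56 + $5,897.95 + $1,065.30 = $7,513.81
Ending inventory (cost pool remaining) = $10,730.49

Ending inventory = $10,730.49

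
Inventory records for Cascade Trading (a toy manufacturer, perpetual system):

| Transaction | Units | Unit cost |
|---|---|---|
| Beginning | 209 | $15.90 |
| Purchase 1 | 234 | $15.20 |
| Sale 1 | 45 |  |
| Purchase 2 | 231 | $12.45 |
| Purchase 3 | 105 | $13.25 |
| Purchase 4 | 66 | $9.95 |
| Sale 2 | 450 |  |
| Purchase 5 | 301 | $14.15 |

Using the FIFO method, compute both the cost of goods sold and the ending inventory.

Sale 1 (45) [FIFO — oldest first]: 45 @ $15.90 = $715.50
Sale 2 (450) [FIFO — oldest first]: 164 @ $15.90 + 234 @ $15.20 + 52 @ $12.45 = $6,811.80
Total COGS = $715.50 + $6,811.80 = $7,527.30
Ending inventory: 179 @ $12.45 + 105 @ $13.25 + 66 @ $9.95 + 301 @ $14.15 = $8,535.65
Check: goods available $16,062.95 = COGS $7,527.30 + ending $8,535.65

COGS = $7,527.30; ending inventory = $8,535.65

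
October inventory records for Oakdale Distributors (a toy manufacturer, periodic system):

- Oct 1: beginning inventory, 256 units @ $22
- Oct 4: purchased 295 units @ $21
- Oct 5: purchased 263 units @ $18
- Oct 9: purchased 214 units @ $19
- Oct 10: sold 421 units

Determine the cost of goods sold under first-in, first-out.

Oct 10, 421 sold [FIFO — oldest first]: 256 @ $22 + 165 @ $21 = $9,097
Ending inventory: 130 @ $21 + 263 @ $18 + 214 @ $19 = $11,530

COGS = $9,097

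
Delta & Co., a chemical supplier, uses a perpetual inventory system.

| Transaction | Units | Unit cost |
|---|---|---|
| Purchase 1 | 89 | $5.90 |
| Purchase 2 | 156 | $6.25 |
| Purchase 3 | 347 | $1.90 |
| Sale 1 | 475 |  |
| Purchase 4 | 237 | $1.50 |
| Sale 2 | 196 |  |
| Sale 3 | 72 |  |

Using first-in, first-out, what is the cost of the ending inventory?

Ending inventory = $129.00

Sale 1 (475) [FIFO — oldest first]: 89 @ $5.90 + 156 @ $6.25 + 230 @ $1.90 = $1,937.10
Sale 2 (196) [FIFO — oldest first]: 117 @ $1.90 + 79 @ $1.50 = $340.80
Sale 3 (72) [FIFO — oldest first]: 72 @ $1.50 = $108.00
Total COGS = $1,937.10 + $340.80 + $108.00 = $2,385.90
Ending inventory: 86 @ $1.50 = $129.00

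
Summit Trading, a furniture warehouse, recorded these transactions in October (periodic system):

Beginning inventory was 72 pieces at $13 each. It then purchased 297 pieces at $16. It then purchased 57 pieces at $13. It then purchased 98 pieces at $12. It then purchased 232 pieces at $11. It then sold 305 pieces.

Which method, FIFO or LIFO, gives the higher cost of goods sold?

FIFO

FIFO COGS: 72 @ $13 + 233 @ $16 = $4,664
LIFO COGS: 232 @ $11 + 73 @ $12 = $3,428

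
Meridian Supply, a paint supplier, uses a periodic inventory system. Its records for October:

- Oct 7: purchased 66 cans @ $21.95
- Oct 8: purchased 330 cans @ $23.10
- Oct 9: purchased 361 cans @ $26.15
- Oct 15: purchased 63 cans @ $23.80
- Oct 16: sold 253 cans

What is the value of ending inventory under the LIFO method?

Oct 16, 253 sold [LIFO — newest first]: 63 @ $23.80 + 190 @ $26.15 = $6,467.90
Ending inventory: 66 @ $21.95 + 330 @ $23.10 + 171 @ $26.15 = $13,543.35

Ending inventory = $13,543.35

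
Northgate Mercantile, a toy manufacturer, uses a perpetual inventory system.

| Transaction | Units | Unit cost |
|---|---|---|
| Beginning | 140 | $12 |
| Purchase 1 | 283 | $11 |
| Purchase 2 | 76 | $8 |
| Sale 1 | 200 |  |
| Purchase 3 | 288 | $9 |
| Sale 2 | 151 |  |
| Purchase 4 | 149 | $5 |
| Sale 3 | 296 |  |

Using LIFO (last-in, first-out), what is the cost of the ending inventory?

Ending inventory = $3,319

Sale 1 (200) [LIFO — newest first]: 76 @ $8 + 124 @ $11 = $1,972
Sale 2 (151) [LIFO — newest first]: 151 @ $9 = $1,359
Sale 3 (296) [LIFO — newest first]: 149 @ $5 + 137 @ $9 + 10 @ $11 = $2,088
Total COGS = $1,972 + $1,359 + $2,088 = $5,419
Ending inventory: 140 @ $12 + 149 @ $11 = $3,319
Check: goods available $8,738 = COGS $5,419 + ending $3,319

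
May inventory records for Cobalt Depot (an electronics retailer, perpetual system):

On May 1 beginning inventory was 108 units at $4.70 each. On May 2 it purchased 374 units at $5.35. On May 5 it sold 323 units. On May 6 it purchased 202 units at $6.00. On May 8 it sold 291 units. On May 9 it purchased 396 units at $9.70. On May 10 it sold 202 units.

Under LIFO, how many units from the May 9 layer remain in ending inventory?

May 5, 323 sold [LIFO — newest first]: 323 @ $5.35 = $1,728.05
May 8, 291 sold [LIFO — newest first]: 202 @ $6.00 + 51 @ $5.35 + 38 @ $4.70 = $1,663.45
May 10, 202 sold [LIFO — newest first]: 202 @ $9.70 = $1,959.40
Total COGS = $1,728.05 + $1,663.45 + $1,959.40 = $5,350.90
Ending inventory: 70 @ $4.70 + 194 @ $9.70 = $2,210.80
Check: goods available $7,561.70 = COGS $5,350.90 + ending $2,210.80

194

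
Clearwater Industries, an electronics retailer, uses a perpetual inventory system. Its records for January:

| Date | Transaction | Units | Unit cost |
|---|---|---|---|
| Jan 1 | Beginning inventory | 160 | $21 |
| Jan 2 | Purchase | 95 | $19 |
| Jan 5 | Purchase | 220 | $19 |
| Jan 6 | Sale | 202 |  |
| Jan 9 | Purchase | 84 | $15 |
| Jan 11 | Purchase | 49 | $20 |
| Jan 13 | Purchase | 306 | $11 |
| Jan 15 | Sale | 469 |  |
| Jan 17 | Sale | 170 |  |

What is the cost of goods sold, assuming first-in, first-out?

Jan 6, 202 sold [FIFO — oldest first]: 160 @ $21 + 42 @ $19 = $4,158
Jan 15, 469 sold [FIFO — oldest first]: 53 @ $19 + 220 @ $19 + 84 @ $15 + 49 @ $20 + 63 @ $11 = $8,120
Jan 17, 170 sold [FIFO — oldest first]: 170 @ $11 = $1,870
Total COGS = $4,158 + $8,120 + $1,870 = $14,148
Ending inventory: 73 @ $11 = $803
Check: goods available $14,951 = COGS $14,148 + ending $803

COGS = $14,148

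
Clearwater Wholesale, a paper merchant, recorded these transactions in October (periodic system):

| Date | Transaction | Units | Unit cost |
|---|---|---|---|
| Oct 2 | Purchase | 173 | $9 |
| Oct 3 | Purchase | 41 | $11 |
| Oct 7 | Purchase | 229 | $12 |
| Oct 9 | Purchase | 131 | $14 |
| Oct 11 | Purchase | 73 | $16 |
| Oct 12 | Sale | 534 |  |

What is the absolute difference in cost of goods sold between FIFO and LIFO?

$711

FIFO COGS: 173 @ $9 + 41 @ $11 + 229 @ $12 + 91 @ $14 = $6,030
LIFO COGS: 73 @ $16 + 131 @ $14 + 229 @ $12 + 41 @ $11 + 60 @ $9 = $6,741
Difference = |$6,030 − $6,741| = $711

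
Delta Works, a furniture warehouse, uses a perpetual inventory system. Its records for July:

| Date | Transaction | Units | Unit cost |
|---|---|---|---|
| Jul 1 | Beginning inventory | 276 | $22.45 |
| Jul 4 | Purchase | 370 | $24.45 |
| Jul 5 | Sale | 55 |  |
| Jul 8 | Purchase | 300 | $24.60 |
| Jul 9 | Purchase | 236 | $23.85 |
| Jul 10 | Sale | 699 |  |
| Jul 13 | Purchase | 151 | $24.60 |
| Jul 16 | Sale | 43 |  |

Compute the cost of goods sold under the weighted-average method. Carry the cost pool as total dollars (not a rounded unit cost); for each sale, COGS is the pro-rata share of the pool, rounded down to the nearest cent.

COGS = $19,051.22

After Jul 1: 276 on hand, pool $6,196.20 (≈ $22.4500 each)
After Jul 4: 646 on hand, pool $15,242.70 (≈ $23.5955 each)
Jul 5, sell 55: 55/646 × $15,242.70 → $1,297.75
After Jul 8: 891 on hand, pool $21,324.95 (≈ $23.9337 each)
After Jul 9: 1127 on hand, pool $26,953.55 (≈ $23.9162 each)
Jul 10, sell 699: 699/1127 × $26,953.55 → $16,717.41
After Jul 13: 579 on hand, pool $13,950.74 (≈ $24.0945 each)
Jul 16, sell 43: 43/579 × $13,950.74 → $1,036.06
Total COGS = $1,297.75 + $16,717.41 + $1,036.06 = $19,051.22
Ending inventory (cost pool remaining) = $12,914.68
Check: goods available $31,965.90 = COGS $19,051.22 + ending $12,914.68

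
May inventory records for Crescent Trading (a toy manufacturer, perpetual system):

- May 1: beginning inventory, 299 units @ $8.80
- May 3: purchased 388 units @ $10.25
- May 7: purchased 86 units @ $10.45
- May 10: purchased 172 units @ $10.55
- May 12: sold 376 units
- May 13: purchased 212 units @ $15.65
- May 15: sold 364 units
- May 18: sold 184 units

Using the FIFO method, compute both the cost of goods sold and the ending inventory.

COGS = $9,099.95; ending inventory = $3,539.35

May 12, 376 sold [FIFO — oldest first]: 299 @ $8.80 + 77 @ $10.25 = $3,420.45
May 15, 364 sold [FIFO — oldest first]: 311 @ $10.25 + 53 @ $10.45 = $3,741.60
May 18, 184 sold [FIFO — oldest first]: 33 @ $10.45 + 151 @ $10.55 = $1,937.90
Total COGS = $3,420.45 + $3,741.60 + $1,937.90 = $9,099.95
Ending inventory: 21 @ $10.55 + 212 @ $15.65 = $3,539.35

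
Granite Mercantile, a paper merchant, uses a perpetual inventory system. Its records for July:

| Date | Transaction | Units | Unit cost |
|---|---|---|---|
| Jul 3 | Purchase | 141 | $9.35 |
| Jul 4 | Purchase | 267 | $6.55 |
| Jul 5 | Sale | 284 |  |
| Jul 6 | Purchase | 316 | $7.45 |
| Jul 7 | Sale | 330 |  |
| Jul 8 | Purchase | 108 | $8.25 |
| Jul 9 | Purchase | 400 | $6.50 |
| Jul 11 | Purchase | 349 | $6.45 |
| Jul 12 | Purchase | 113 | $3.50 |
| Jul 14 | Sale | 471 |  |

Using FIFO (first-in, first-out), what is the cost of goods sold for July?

COGS = $7,956.90

Jul 5, 284 sold [FIFO — oldest first]: 141 @ $9.35 + 143 @ $6.55 = $2,255.00
Jul 7, 330 sold [FIFO — oldest first]: 124 @ $6.55 + 206 @ $7.45 = $2,346.90
Jul 14, 471 sold [FIFO — oldest first]: 110 @ $7.45 + 108 @ $8.25 + 253 @ $6.50 = $3,355.00
Total COGS = $2,255.00 + $2,346.90 + $3,355.00 = $7,956.90
Ending inventory: 147 @ $6.50 + 349 @ $6.45 + 113 @ $3.50 = $3,602.05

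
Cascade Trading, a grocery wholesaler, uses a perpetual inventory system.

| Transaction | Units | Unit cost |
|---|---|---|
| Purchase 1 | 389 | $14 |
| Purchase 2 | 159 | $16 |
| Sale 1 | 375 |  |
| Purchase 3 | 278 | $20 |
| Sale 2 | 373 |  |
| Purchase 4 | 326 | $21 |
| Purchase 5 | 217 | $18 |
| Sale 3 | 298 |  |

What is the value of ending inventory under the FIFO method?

Sale 1 (375) [FIFO — oldest first]: 375 @ $14 = $5,250
Sale 2 (373) [FIFO — oldest first]: 14 @ $14 + 159 @ $16 + 200 @ $20 = $6,740
Sale 3 (298) [FIFO — oldest first]: 78 @ $20 + 220 @ $21 = $6,180
Total COGS = $5,250 + $6,740 + $6,180 = $18,170
Ending inventory: 106 @ $21 + 217 @ $18 = $6,132
Check: goods available $24,302 = COGS $18,170 + ending $6,132

Ending inventory = $6,132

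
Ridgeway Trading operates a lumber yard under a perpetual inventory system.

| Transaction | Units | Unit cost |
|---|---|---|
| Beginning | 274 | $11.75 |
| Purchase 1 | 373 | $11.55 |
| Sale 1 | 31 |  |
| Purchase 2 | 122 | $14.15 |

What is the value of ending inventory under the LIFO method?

Sale 1 (31) [LIFO — newest first]: 31 @ $11.55 = $358.05
Ending inventory: 274 @ $11.75 + 342 @ $11.55 + 122 @ $14.15 = $8,895.90

Ending inventory = $8,895.90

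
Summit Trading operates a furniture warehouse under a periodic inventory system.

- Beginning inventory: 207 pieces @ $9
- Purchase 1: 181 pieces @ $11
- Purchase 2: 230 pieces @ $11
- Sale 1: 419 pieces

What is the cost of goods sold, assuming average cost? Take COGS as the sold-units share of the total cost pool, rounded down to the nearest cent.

Sale 1, sell 419: 419/618 × $6,384.00 → $4,328.31
Ending inventory (cost pool remaining) = $2,055.69
Check: goods available $6,384.00 = COGS $4,328.31 + ending $2,055.69

COGS = $4,328.31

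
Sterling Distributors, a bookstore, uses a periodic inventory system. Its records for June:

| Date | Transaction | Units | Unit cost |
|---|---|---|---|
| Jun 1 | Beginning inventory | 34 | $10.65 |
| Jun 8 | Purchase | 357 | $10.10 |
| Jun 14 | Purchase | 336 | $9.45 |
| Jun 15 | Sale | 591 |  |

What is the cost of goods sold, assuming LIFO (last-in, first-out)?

COGS = $5,750.70

Jun 15, 591 sold [LIFO — newest first]: 336 @ $9.45 + 255 @ $10.10 = $5,750.70
Ending inventory: 34 @ $10.65 + 102 @ $10.10 = $1,392.30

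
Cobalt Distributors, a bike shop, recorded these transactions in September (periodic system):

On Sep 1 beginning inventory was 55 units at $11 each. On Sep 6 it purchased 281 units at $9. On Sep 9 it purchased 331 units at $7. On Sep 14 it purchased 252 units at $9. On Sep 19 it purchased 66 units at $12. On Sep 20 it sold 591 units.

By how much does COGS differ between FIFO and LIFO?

FIFO COGS: 55 @ $11 + 281 @ $9 + 255 @ $7 = $4,919
LIFO COGS: 66 @ $12 + 252 @ $9 + 273 @ $7 = $4,971
Difference = |$4,919 − $4,971| = $52

$52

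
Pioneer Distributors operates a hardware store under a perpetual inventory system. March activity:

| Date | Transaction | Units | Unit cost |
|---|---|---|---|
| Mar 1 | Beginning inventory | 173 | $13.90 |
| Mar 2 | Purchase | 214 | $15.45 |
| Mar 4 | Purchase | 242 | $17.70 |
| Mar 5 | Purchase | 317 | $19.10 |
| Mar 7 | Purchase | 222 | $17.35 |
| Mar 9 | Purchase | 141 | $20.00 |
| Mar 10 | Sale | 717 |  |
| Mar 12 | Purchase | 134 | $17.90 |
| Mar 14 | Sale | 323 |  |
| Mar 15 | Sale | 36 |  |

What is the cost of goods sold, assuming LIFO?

COGS = $19,717.40

Mar 10, 717 sold [LIFO — newest first]: 141 @ $20.00 + 222 @ $17.35 + 317 @ $19.10 + 37 @ $17.70 = $13,381.30
Mar 14, 323 sold [LIFO — newest first]: 134 @ $17.90 + 189 @ $17.70 = $5,743.90
Mar 15, 36 sold [LIFO — newest first]: 16 @ $17.70 + 20 @ $15.45 = $592.20
Total COGS = $13,381.30 + $5,743.90 + $592.20 = $19,717.40
Ending inventory: 173 @ $13.90 + 194 @ $15.45 = $5,402.00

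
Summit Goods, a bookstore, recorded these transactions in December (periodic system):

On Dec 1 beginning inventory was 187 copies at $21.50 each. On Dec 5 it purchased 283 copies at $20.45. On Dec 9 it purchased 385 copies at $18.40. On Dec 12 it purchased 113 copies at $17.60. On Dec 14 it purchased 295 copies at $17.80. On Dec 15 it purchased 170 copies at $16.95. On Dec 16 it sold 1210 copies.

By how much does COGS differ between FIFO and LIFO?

FIFO COGS: 187 @ $21.50 + 283 @ $20.45 + 385 @ $18.40 + 113 @ $17.60 + 242 @ $17.80 = $23,188.25
LIFO COGS: 170 @ $16.95 + 295 @ $17.80 + 113 @ $17.60 + 385 @ $18.40 + 247 @ $20.45 = $22,256.45
Difference = |$23,188.25 − $22,256.45| = $931.80

$931.80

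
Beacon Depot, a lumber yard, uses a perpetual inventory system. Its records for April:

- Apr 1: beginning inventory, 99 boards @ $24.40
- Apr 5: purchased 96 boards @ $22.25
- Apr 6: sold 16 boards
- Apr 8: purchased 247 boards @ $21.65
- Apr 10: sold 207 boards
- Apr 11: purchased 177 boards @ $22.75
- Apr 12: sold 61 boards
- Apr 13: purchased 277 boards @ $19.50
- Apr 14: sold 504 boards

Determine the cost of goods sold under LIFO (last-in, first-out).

Apr 6, 16 sold [LIFO — newest first]: 16 @ $22.25 = $356.00
Apr 10, 207 sold [LIFO — newest first]: 207 @ $21.65 = $4,481.55
Apr 12, 61 sold [LIFO — newest first]: 61 @ $22.75 = $1,387.75
Apr 14, 504 sold [LIFO — newest first]: 277 @ $19.50 + 116 @ $22.75 + 40 @ $21.65 + 71 @ $22.25 = $10,486.25
Total COGS = $356.00 + $4,481.55 + $1,387.75 + $10,486.25 = $16,711.55
Ending inventory: 99 @ $24.40 + 9 @ $22.25 = $2,615.85

COGS = $16,711.55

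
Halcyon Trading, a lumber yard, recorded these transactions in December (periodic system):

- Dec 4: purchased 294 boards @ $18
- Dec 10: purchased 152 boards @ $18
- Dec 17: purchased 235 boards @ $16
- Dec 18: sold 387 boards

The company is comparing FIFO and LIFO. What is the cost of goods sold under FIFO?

COGS = $6,966

FIFO COGS: 294 @ $18 + 93 @ $18 = $6,966
LIFO COGS: 235 @ $16 + 152 @ $18 = $6,496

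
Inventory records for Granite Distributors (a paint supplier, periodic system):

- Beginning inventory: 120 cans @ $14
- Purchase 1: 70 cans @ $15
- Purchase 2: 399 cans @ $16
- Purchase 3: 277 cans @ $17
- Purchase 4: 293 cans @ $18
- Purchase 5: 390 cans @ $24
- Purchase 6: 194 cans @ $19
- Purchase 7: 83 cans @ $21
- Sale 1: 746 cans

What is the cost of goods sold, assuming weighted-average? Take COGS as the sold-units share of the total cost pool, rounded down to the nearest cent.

COGS = $13,843.89

Sale 1, sell 746: 746/1826 × $33,886.00 → $13,843.89
Ending inventory (cost pool remaining) = $20,042.11
Check: goods available $33,886.00 = COGS $13,843.89 + ending $20,042.11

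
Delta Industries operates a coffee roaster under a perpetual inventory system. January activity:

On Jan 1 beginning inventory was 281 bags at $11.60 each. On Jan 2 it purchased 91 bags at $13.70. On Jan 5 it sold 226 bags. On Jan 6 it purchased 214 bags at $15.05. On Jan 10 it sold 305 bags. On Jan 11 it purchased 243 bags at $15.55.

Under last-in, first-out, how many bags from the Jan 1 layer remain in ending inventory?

55

Jan 5, 226 sold [LIFO — newest first]: 91 @ $13.70 + 135 @ $11.60 = $2,812.70
Jan 10, 305 sold [LIFO — newest first]: 214 @ $15.05 + 91 @ $11.60 = $4,276.30
Total COGS = $2,812.70 + $4,276.30 = $7,089.00
Ending inventory: 55 @ $11.60 + 243 @ $15.55 = $4,416.65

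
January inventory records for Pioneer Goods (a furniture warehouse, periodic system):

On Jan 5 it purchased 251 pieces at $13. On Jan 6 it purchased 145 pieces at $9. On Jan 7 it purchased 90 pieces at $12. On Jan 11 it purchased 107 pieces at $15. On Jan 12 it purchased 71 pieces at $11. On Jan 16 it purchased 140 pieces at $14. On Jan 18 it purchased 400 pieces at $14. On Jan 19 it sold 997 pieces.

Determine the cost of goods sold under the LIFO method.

Jan 19, 997 sold [LIFO — newest first]: 400 @ $14 + 140 @ $14 + 71 @ $11 + 107 @ $15 + 90 @ $12 + 145 @ $9 + 44 @ $13 = $12,903
Ending inventory: 207 @ $13 = $2,691
Check: goods available $15,594 = COGS $12,903 + ending $2,691

COGS = $12,903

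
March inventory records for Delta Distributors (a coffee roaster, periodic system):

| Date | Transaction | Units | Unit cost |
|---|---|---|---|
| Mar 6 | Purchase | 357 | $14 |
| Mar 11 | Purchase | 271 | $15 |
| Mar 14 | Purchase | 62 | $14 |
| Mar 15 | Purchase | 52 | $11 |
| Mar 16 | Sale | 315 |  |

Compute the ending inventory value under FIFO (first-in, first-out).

Ending inventory = $6,093

Mar 16, 315 sold [FIFO — oldest first]: 315 @ $14 = $4,410
Ending inventory: 42 @ $14 + 271 @ $15 + 62 @ $14 + 52 @ $11 = $6,093
Check: goods available $10,503 = COGS $4,410 + ending $6,093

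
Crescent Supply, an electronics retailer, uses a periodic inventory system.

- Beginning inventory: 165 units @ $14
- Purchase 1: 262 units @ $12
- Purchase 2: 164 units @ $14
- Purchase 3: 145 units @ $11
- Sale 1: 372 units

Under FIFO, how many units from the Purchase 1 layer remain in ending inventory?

Sale 1 (372) [FIFO — oldest first]: 165 @ $14 + 207 @ $12 = $4,794
Ending inventory: 55 @ $12 + 164 @ $14 + 145 @ $11 = $4,551

55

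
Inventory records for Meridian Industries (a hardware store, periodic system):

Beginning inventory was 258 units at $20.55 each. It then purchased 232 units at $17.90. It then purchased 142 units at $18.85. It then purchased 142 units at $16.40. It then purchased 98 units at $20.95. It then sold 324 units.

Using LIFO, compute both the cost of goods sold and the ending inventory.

COGS = $5,965.30; ending inventory = $10,548.00

Sale 1 (324) [LIFO — newest first]: 98 @ $20.95 + 142 @ $16.40 + 84 @ $18.85 = $5,965.30
Ending inventory: 258 @ $20.55 + 232 @ $17.90 + 58 @ $18.85 = $10,548.00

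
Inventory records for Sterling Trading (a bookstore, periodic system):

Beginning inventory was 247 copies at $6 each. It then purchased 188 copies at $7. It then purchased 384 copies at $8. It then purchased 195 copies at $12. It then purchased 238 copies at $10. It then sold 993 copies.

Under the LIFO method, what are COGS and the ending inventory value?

Sale 1 (993) [LIFO — newest first]: 238 @ $10 + 195 @ $12 + 384 @ $8 + 176 @ $7 = $9,024
Ending inventory: 247 @ $6 + 12 @ $7 = $1,566

COGS = $9,024; ending inventory = $1,566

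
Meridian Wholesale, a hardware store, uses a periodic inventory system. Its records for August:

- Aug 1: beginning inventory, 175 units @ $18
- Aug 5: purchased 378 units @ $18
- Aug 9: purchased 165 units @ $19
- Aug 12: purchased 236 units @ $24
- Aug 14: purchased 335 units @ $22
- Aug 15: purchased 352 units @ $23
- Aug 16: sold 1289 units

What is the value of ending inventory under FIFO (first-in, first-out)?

Ending inventory = $8,096

Aug 16, 1289 sold [FIFO — oldest first]: 175 @ $18 + 378 @ $18 + 165 @ $19 + 236 @ $24 + 335 @ $22 = $26,123
Ending inventory: 352 @ $23 = $8,096
Check: goods available $34,219 = COGS $26,123 + ending $8,096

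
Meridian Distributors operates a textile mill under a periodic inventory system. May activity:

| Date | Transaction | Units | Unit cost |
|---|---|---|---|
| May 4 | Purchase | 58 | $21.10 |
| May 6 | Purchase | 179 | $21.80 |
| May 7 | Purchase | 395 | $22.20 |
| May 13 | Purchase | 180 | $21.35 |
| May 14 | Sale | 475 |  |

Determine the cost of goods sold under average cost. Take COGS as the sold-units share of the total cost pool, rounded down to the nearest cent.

May 14, sell 475: 475/812 × $17,738.00 → $10,376.29
Ending inventory (cost pool remaining) = $7,361.71
Check: goods available $17,738.00 = COGS $10,376.29 + ending $7,361.71

COGS = $10,376.29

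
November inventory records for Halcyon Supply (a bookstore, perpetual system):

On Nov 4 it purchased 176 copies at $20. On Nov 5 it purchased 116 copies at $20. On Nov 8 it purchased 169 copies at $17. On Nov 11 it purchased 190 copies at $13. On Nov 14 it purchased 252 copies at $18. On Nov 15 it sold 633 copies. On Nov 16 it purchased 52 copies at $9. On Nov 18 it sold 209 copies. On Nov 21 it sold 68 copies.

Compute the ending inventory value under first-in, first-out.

Nov 15, 633 sold [FIFO — oldest first]: 176 @ $20 + 116 @ $20 + 169 @ $17 + 172 @ $13 = $10,949
Nov 18, 209 sold [FIFO — oldest first]: 18 @ $13 + 191 @ $18 = $3,672
Nov 21, 68 sold [FIFO — oldest first]: 61 @ $18 + 7 @ $9 = $1,161
Total COGS = $10,949 + $3,672 + $1,161 = $15,782
Ending inventory: 45 @ $9 = $405

Ending inventory = $405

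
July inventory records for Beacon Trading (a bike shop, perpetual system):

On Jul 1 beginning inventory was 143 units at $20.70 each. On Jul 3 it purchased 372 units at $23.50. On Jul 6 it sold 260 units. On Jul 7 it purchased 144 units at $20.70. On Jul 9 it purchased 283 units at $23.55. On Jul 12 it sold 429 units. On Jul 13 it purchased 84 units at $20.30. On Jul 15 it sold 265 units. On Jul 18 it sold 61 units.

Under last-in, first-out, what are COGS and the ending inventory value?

Jul 6, 260 sold [LIFO — newest first]: 260 @ $23.50 = $6,110.00
Jul 12, 429 sold [LIFO — newest first]: 283 @ $23.55 + 144 @ $20.70 + 2 @ $23.50 = $9,692.45
Jul 15, 265 sold [LIFO — newest first]: 84 @ $20.30 + 110 @ $23.50 + 71 @ $20.70 = $5,759.90
Jul 18, 61 sold [LIFO — newest first]: 61 @ $20.70 = $1,262.70
Total COGS = $6,110.00 + $9,692.45 + $5,759.90 + $1,262.70 = $22,825.05
Ending inventory: 11 @ $20.70 = $227.70

COGS = $22,825.05; ending inventory = $227.70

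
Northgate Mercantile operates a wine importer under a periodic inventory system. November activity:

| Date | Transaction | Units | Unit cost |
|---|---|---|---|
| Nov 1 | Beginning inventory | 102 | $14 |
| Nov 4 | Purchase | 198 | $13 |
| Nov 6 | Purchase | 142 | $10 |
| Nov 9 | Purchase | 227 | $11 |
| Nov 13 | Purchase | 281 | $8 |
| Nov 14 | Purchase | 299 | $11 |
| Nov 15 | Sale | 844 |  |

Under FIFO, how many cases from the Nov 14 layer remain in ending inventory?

Nov 15, 844 sold [FIFO — oldest first]: 102 @ $14 + 198 @ $13 + 142 @ $10 + 227 @ $11 + 175 @ $8 = $9,319
Ending inventory: 106 @ $8 + 299 @ $11 = $4,137

299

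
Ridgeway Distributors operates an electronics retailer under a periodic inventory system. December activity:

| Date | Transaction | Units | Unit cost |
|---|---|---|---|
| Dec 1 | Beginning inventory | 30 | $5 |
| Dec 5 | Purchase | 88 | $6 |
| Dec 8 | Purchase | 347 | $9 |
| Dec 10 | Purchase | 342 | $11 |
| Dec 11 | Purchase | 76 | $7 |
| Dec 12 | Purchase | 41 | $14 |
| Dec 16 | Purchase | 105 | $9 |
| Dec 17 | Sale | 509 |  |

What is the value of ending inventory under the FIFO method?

Ending inventory = $5,329

Dec 17, 509 sold [FIFO — oldest first]: 30 @ $5 + 88 @ $6 + 347 @ $9 + 44 @ $11 = $4,285
Ending inventory: 298 @ $11 + 76 @ $7 + 41 @ $14 + 105 @ $9 = $5,329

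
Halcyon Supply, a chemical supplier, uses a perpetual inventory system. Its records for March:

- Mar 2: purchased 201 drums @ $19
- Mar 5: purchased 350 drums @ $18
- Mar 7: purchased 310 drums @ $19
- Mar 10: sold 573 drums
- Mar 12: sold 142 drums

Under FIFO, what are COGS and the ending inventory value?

Mar 10, 573 sold [FIFO — oldest first]: 201 @ $19 + 350 @ $18 + 22 @ $19 = $10,537
Mar 12, 142 sold [FIFO — oldest first]: 142 @ $19 = $2,698
Total COGS = $10,537 + $2,698 = $13,235
Ending inventory: 146 @ $19 = $2,774

COGS = $13,235; ending inventory = $2,774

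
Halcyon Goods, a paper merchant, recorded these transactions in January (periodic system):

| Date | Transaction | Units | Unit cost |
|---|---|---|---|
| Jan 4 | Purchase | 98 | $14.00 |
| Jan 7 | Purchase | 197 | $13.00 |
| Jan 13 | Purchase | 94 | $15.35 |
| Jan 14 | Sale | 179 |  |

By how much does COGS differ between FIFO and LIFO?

$122.90

FIFO COGS: 98 @ $14.00 + 81 @ $13.00 = $2,425.00
LIFO COGS: 94 @ $15.35 + 85 @ $13.00 = $2,547.90
Difference = |$2,425.00 − $2,547.90| = $122.90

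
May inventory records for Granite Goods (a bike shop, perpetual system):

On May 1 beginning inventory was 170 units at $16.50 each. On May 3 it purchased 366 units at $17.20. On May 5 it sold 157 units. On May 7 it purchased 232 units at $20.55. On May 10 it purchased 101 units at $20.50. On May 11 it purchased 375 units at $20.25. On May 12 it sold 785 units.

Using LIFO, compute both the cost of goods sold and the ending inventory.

COGS = $18,456.65; ending inventory = $5,075.40

May 5, 157 sold [LIFO — newest first]: 157 @ $17.20 = $2,700.40
May 12, 785 sold [LIFO — newest first]: 375 @ $20.25 + 101 @ $20.50 + 232 @ $20.55 + 77 @ $17.20 = $15,756.25
Total COGS = $2,700.40 + $15,756.25 = $18,456.65
Ending inventory: 170 @ $16.50 + 132 @ $17.20 = $5,075.40
Check: goods available $23,532.05 = COGS $18,456.65 + ending $5,075.40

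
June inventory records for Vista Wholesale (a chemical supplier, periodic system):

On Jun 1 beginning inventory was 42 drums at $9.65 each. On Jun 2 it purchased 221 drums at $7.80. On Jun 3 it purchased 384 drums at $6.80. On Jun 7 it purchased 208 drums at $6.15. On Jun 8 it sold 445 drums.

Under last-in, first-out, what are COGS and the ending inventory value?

COGS = $2,890.80; ending inventory = $3,128.70

Jun 8, 445 sold [LIFO — newest first]: 208 @ $6.15 + 237 @ $6.80 = $2,890.80
Ending inventory: 42 @ $9.65 + 221 @ $7.80 + 147 @ $6.80 = $3,128.70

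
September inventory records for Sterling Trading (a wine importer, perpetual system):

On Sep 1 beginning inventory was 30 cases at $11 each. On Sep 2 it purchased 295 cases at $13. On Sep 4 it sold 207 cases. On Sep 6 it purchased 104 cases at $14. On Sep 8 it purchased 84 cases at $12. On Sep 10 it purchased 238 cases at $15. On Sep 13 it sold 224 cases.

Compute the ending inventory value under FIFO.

Sep 4, 207 sold [FIFO — oldest first]: 30 @ $11 + 177 @ $13 = $2,631
Sep 13, 224 sold [FIFO — oldest first]: 118 @ $13 + 104 @ $14 + 2 @ $12 = $3,014
Total COGS = $2,631 + $3,014 = $5,645
Ending inventory: 82 @ $12 + 238 @ $15 = $4,554
Check: goods available $10,199 = COGS $5,645 + ending $4,554

Ending inventory = $4,554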